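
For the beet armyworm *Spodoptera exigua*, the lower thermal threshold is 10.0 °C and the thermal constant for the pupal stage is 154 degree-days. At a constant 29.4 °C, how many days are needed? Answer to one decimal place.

7.9 days

Daily accumulation = 29.4 − 10.0 = 19.4 DD/day.
Duration = 154 / 19.4 = 7.938 ≈ 7.9 days.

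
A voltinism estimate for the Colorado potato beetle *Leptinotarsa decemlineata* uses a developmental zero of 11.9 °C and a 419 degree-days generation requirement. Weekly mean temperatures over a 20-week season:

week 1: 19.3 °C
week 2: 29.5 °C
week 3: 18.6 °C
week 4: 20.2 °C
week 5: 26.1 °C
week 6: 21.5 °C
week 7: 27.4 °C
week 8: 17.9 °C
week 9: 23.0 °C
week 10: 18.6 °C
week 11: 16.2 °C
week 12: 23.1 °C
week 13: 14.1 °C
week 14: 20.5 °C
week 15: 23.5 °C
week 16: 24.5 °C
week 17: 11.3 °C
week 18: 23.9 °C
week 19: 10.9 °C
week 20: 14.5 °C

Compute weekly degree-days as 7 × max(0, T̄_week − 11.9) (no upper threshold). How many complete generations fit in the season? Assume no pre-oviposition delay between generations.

Weekly DD (7 × max(0, T̄ − 11.9)): 51.8, 123.2, 46.9, 58.1, 99.4, 67.2, 108.5, 42.0, 77.7, 46.9, 30.1, 78.4, 15.4, 60.2, 81.2, 88.2, 0.0, 84.0, 0.0, 18.2.
Season total = 1177.4 DD.
Complete generations = ⌊1177.4 / 419⌋ = 2.

2 generations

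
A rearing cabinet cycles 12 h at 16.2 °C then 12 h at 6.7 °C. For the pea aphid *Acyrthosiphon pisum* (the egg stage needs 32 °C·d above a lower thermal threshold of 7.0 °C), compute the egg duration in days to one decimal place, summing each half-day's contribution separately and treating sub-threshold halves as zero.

Day half: max(0, 16.2 − 7.0) × 0.5 = 9.2 × 0.5 = 4.60 DD.
Night half: max(0, 6.7 − 7.0) × 0.5 = 0.0 × 0.5 = 0.00 DD.
Per 24 h: 4.60 DD/day.
Duration = 32 / 4.60 = 6.957 ≈ 7.0 days.

7.0 days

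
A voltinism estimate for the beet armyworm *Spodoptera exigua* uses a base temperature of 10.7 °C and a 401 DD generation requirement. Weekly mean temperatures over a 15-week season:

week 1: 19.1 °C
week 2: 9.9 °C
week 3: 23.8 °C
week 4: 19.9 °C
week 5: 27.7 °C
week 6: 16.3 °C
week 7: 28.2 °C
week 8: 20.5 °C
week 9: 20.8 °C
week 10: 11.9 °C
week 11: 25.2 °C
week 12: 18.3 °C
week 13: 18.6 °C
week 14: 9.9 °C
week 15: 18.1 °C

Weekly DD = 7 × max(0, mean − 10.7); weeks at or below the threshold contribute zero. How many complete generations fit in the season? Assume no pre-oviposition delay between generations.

Weekly DD (7 × max(0, T̄ − 10.7)): 58.8, 0.0, 91.7, 64.4, 119.0, 39.2, 122.5, 68.6, 70.7, 8.4, 101.5, 53.2, 55.3, 0.0, 51.8.
Season total = 905.1 DD.
Complete generations = ⌊905.1 / 401⌋ = 2.

2 generations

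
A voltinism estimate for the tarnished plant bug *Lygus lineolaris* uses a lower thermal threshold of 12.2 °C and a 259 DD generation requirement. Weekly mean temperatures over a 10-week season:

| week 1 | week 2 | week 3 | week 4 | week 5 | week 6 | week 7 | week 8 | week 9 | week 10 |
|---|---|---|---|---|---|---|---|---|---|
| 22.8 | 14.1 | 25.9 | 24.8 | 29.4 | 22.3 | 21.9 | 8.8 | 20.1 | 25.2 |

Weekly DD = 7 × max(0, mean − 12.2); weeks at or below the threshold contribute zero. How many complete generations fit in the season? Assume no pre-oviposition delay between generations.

Weekly DD (7 × max(0, T̄ − 12.2)): 74.2, 13.3, 95.9, 88.2, 120.4, 70.7, 67.9, 0.0, 55.3, 91.0.
Season total = 676.9 DD.
Complete generations = ⌊676.9 / 259⌋ = 2.

2 generations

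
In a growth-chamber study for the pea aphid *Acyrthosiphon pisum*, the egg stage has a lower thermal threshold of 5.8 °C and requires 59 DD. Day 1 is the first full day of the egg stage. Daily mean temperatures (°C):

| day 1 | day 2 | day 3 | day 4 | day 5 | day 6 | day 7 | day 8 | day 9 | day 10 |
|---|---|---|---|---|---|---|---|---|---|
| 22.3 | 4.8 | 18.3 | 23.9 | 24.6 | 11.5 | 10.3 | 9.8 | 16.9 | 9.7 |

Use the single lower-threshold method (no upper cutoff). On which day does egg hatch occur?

day 5

Daily DD above 5.8 °C: 16.5, 0.0, 12.5, 18.1, 18.8, 5.7, 4.5, 4.0, 11.1, 3.9.
Cumulative: 16.5, 16.5, 29.0, 47.1, 65.9, 71.6, 76.1, 80.1, 91.2, 95.1.
The total first reaches 59 DD on day 5.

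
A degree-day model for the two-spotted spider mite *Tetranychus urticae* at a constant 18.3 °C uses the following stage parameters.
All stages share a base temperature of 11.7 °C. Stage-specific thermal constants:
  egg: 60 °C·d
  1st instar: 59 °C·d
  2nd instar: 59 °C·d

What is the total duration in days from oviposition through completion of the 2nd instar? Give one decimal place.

Daily accumulation at 18.3 °C = 18.3 − 11.7 = 6.6 DD/day.
Total K = 60 + 59 + 59 = 178 DD.
Total duration = 178 / 6.6 = 26.970 ≈ 27.0 days.

27.0 days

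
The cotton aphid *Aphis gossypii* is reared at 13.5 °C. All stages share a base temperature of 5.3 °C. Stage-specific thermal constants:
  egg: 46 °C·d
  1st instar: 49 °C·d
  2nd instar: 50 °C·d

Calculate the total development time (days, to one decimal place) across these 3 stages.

Daily accumulation at 13.5 °C = 13.5 − 5.3 = 8.2 DD/day.
Total K = 46 + 49 + 50 = 145 DD.
Total duration = 145 / 8.2 = 17.683 ≈ 17.7 days.

17.7 days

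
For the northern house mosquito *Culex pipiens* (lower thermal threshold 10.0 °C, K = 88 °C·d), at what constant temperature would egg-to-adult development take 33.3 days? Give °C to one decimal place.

Required daily accumulation = 88 / 33.3 = 2.643 DD/day.
T = T_base + 2.643 = 10.0 + 2.643 = 12.643 ≈ 12.6 °C.

12.6 °C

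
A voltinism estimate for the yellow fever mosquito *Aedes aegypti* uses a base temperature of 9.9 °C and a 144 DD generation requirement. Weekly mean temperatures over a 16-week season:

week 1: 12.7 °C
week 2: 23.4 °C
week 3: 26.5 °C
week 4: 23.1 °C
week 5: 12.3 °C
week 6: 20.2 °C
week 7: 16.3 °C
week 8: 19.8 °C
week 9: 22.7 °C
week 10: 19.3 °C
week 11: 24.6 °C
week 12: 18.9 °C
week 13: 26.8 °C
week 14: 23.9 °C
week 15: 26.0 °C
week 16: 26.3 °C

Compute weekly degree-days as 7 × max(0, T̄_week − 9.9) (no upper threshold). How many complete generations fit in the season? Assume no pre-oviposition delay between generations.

8 generations

Weekly DD (7 × max(0, T̄ − 9.9)): 19.6, 94.5, 116.2, 92.4, 16.8, 72.1, 44.8, 69.3, 89.6, 65.8, 102.9, 63.0, 118.3, 98.0, 112.7, 114.8.
Season total = 1290.8 DD.
Complete generations = ⌊1290.8 / 144⌋ = 8.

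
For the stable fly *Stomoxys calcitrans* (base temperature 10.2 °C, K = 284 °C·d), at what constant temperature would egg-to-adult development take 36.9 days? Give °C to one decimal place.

Required daily accumulation = 284 / 36.9 = 7.696 DD/day.
T = T_base + 7.696 = 10.2 + 7.696 = 17.896 ≈ 17.9 °C.

17.9 °C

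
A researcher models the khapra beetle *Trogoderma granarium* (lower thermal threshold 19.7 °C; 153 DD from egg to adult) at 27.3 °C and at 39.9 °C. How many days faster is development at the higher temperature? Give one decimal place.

12.6 days

At 27.3 °C: 153 / (27.3 − 19.7) = 153 / 7.6 = 20.132 d.
At 39.9 °C: 153 / (39.9 − 19.7) = 153 / 20.2 = 7.574 d.
Difference = |20.132 − 7.574| = 12.557 ≈ 12.6 days.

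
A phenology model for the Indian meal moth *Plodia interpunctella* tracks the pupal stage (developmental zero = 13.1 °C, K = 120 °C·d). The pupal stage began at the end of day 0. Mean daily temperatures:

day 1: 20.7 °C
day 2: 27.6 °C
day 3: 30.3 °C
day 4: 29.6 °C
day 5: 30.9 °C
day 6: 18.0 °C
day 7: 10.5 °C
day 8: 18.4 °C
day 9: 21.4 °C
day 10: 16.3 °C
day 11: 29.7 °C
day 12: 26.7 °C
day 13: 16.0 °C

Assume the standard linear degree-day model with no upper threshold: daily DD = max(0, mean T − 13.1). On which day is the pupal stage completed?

Daily DD above 13.1 °C: 7.6, 14.5, 17.2, 16.5, 17.8, 4.9, 0.0, 5.3, 8.3, 3.2, 16.6, 13.6, 2.9.
Cumulative: 7.6, 22.1, 39.3, 55.8, 73.6, 78.5, 78.5, 83.8, 92.1, 95.3, 111.9, 125.5, 128.4.
The total first reaches 120 DD on day 12.

day 12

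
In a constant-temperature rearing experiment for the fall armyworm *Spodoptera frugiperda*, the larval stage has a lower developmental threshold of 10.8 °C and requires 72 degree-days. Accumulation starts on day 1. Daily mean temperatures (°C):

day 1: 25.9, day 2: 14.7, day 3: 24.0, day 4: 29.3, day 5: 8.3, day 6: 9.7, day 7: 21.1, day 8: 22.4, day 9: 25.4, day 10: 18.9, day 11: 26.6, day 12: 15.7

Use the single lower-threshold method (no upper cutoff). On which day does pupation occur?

day 8

Daily DD above 10.8 °C: 15.1, 3.9, 13.2, 18.5, 0.0, 0.0, 10.3, 11.6, 14.6, 8.1, 15.8, 4.9.
Cumulative: 15.1, 19.0, 32.2, 50.7, 50.7, 50.7, 61.0, 72.6, 87.2, 95.3, 111.1, 116.0.
The total first reaches 72 DD on day 8.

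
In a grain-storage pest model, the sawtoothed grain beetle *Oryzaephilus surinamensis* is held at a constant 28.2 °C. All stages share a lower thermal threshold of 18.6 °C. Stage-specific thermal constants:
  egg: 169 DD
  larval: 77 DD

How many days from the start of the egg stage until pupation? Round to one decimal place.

25.6 days

Daily accumulation at 28.2 °C = 28.2 − 18.6 = 9.6 DD/day.
Total K = 169 + 77 = 246 DD.
Total duration = 246 / 9.6 = 25.625 ≈ 25.6 days.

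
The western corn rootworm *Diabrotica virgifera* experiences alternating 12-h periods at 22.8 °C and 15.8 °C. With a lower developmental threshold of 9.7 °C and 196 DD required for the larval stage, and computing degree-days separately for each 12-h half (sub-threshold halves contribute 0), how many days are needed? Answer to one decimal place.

20.4 days

Day half: max(0, 22.8 − 9.7) × 0.5 = 13.1 × 0.5 = 6.55 DD.
Night half: max(0, 15.8 − 9.7) × 0.5 = 6.1 × 0.5 = 3.05 DD.
Per 24 h: 9.60 DD/day.
Duration = 196 / 9.60 = 20.417 ≈ 20.4 days.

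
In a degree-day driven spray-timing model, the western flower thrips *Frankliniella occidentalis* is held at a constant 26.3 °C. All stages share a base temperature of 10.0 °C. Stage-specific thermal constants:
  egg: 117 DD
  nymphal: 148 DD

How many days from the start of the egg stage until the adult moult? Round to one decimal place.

16.3 days

Daily accumulation at 26.3 °C = 26.3 − 10.0 = 16.3 DD/day.
Total K = 117 + 148 = 265 DD.
Total duration = 265 / 16.3 = 16.258 ≈ 16.3 days.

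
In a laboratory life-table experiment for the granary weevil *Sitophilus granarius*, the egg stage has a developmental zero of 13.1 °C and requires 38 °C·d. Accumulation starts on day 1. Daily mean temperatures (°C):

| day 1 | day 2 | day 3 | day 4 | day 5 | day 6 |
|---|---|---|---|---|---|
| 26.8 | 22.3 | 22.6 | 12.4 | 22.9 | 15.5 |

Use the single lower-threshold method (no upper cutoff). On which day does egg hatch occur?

day 5

Daily DD above 13.1 °C: 13.7, 9.2, 9.5, 0.0, 9.8, 2.4.
Cumulative: 13.7, 22.9, 32.4, 32.4, 42.2, 44.6.
The total first reaches 38 DD on day 5.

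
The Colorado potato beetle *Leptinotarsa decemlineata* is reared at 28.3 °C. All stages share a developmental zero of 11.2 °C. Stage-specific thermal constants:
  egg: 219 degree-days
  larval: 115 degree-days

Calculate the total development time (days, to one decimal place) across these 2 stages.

Daily accumulation at 28.3 °C = 28.3 − 11.2 = 17.1 DD/day.
Total K = 219 + 115 = 334 DD.
Total duration = 334 / 17.1 = 19.532 ≈ 19.5 days.

19.5 days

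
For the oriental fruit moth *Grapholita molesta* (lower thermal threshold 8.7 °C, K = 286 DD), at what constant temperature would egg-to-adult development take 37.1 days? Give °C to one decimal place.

Required daily accumulation = 286 / 37.1 = 7.709 DD/day.
T = T_base + 7.709 = 8.7 + 7.709 = 16.409 ≈ 16.4 °C.

16.4 °C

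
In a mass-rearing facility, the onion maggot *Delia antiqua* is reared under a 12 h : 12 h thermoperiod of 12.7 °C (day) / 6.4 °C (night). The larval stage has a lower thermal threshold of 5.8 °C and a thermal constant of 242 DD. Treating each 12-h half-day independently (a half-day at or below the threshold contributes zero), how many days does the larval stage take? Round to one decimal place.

64.5 days

Day half: max(0, 12.7 − 5.8) × 0.5 = 6.9 × 0.5 = 3.45 DD.
Night half: max(0, 6.4 − 5.8) × 0.5 = 0.6 × 0.5 = 0.30 DD.
Per 24 h: 3.75 DD/day.
Duration = 242 / 3.75 = 64.533 ≈ 64.5 days.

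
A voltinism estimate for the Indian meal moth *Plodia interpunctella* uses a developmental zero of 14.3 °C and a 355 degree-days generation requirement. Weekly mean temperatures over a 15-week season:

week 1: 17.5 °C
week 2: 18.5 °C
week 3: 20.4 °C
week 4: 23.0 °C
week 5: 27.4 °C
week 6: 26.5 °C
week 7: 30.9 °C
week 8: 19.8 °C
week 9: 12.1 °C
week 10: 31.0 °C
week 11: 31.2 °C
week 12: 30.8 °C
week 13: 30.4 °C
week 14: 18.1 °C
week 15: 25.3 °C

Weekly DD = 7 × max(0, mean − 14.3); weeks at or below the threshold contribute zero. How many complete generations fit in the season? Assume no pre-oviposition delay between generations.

Weekly DD (7 × max(0, T̄ − 14.3)): 22.4, 29.4, 42.7, 60.9, 91.7, 85.4, 116.2, 38.5, 0.0, 116.9, 118.3, 115.5, 112.7, 26.6, 77.0.
Season total = 1054.2 DD.
Complete generations = ⌊1054.2 / 355⌋ = 2.

2 generations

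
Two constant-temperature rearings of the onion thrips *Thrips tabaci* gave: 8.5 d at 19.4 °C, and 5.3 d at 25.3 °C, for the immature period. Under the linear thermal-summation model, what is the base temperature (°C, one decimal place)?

Under the model K = D·(T − T_b), so D₁·(T₁ − T_b) = D₂·(T₂ − T_b).
8.5·(19.4 − T_b) = 5.3·(25.3 − T_b)
T_b = (8.5·19.4 − 5.3·25.3) / (8.5 − 5.3) = 30.81 / 3.2 = 9.628 °C ≈ 9.6 °C.

9.6 °C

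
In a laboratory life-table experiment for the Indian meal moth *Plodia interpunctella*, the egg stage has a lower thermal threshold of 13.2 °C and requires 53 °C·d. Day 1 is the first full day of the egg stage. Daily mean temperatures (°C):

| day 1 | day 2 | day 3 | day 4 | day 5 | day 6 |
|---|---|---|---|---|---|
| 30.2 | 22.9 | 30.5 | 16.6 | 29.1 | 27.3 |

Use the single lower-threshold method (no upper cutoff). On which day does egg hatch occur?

day 5

Daily DD above 13.2 °C: 17.0, 9.7, 17.3, 3.4, 15.9, 14.1.
Cumulative: 17.0, 26.7, 44.0, 47.4, 63.3, 77.4.
The total first reaches 53 DD on day 5.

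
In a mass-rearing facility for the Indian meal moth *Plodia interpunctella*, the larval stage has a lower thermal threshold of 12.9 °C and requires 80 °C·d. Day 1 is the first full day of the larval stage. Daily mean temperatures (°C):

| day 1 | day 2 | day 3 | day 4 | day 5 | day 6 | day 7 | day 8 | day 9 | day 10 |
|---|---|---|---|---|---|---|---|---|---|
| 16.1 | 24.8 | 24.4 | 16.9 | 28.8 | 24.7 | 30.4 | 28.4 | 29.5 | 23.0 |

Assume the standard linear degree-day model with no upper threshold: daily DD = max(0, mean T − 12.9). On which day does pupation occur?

Daily DD above 12.9 °C: 3.2, 11.9, 11.5, 4.0, 15.9, 11.8, 17.5, 15.5, 16.6, 10.1.
Cumulative: 3.2, 15.1, 26.6, 30.6, 46.5, 58.3, 75.8, 91.3, 107.9, 118.0.
The total first reaches 80 DD on day 8.

day 8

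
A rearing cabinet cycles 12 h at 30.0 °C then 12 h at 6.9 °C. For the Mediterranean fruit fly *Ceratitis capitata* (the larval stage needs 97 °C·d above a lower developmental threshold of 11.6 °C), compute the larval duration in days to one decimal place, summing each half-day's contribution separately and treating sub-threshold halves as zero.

10.5 days

Day half: max(0, 30.0 − 11.6) × 0.5 = 18.4 × 0.5 = 9.20 DD.
Night half: max(0, 6.9 − 11.6) × 0.5 = 0.0 × 0.5 = 0.00 DD.
Per 24 h: 9.20 DD/day.
Duration = 97 / 9.20 = 10.543 ≈ 10.5 days.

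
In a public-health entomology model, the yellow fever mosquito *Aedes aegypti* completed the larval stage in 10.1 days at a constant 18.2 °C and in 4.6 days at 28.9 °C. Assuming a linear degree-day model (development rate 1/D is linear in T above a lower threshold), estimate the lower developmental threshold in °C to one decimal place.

9.3 °C

Equal thermal constants: D₁(T₁ − T_b) = D₂(T₂ − T_b).
10.1·(18.2 − T_b) = 4.6·(28.9 − T_b)
T_b = (10.1·18.2 − 4.6·28.9) / (10.1 − 4.6) = 50.88 / 5.5 = 9.251 °C ≈ 9.3 °C.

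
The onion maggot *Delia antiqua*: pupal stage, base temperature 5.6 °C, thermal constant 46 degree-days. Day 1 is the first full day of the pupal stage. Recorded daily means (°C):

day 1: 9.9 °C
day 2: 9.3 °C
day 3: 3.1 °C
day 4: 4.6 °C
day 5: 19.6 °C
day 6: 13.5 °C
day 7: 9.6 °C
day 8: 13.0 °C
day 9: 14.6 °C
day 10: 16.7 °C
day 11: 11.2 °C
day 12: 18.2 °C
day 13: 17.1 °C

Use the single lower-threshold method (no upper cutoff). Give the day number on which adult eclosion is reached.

day 9

Daily DD above 5.6 °C: 4.3, 3.7, 0.0, 0.0, 14.0, 7.9, 4.0, 7.4, 9.0, 11.1, 5.6, 12.6, 11.5.
Cumulative: 4.3, 8.0, 8.0, 8.0, 22.0, 29.9, 33.9, 41.3, 50.3, 61.4, 67.0, 79.6, 91.1.
The total first reaches 46 DD on day 9.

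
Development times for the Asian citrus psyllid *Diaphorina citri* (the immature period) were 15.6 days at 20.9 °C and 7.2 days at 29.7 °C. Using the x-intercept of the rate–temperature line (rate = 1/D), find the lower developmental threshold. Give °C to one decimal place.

Under the model K = D·(T − T_b), so D₁·(T₁ − T_b) = D₂·(T₂ − T_b).
15.6·(20.9 − T_b) = 7.2·(29.7 − T_b)
T_b = (15.6·20.9 − 7.2·29.7) / (15.6 − 7.2) = 112.20 / 8.4 = 13.357 °C ≈ 13.4 °C.

13.4 °C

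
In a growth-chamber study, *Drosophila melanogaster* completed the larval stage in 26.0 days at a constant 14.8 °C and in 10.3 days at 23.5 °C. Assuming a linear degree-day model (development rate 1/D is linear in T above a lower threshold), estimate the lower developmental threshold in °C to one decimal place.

Linear rate model ⇒ the product D·(T − T_b) is constant across temperatures.
26.0·(14.8 − T_b) = 10.3·(23.5 − T_b)
T_b = (26.0·14.8 − 10.3·23.5) / (26.0 − 10.3) = 142.75 / 15.7 = 9.092 °C ≈ 9.1 °C.

9.1 °C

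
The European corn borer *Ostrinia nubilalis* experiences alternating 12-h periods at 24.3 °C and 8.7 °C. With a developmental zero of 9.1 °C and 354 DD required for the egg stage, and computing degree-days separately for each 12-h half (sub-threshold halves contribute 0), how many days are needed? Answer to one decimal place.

Day half: max(0, 24.3 − 9.1) × 0.5 = 15.2 × 0.5 = 7.60 DD.
Night half: max(0, 8.7 − 9.1) × 0.5 = 0.0 × 0.5 = 0.00 DD.
Per 24 h: 7.60 DD/day.
Duration = 354 / 7.60 = 46.579 ≈ 46.6 days.

46.6 days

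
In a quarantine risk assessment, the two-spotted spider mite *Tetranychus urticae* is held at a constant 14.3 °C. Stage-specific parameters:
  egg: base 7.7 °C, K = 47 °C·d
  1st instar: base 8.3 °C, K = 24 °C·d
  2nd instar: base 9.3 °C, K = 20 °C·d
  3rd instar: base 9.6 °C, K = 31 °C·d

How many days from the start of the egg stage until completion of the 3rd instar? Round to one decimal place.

21.7 days

egg: 47 / (14.3 − 7.7) = 47 / 6.6 = 7.121 d.
1st instar: 24 / (14.3 − 8.3) = 24 / 6.0 = 4.000 d.
2nd instar: 20 / (14.3 − 9.3) = 20 / 5.0 = 4.000 d.
3rd instar: 31 / (14.3 − 9.6) = 31 / 4.7 = 6.596 d.
Sum = 21.717 ≈ 21.7 days.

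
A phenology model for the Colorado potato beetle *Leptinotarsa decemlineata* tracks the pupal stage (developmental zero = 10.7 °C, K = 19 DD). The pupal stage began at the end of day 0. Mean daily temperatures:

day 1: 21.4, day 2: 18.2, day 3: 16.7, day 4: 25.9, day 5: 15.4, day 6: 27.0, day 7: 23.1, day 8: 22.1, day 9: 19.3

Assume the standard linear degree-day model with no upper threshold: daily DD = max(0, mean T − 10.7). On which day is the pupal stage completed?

Daily DD above 10.7 °C: 10.7, 7.5, 6.0, 15.2, 4.7, 16.3, 12.4, 11.4, 8.6.
Cumulative: 10.7, 18.2, 24.2, 39.4, 44.1, 60.4, 72.8, 84.2, 92.8.
The total first reaches 19 DD on day 3.

day 3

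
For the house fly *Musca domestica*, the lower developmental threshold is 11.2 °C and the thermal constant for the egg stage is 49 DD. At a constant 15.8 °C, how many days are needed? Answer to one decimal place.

Daily accumulation = 15.8 − 11.2 = 4.6 DD/day.
Duration = 49 / 4.6 = 10.652 ≈ 10.7 days.

10.7 days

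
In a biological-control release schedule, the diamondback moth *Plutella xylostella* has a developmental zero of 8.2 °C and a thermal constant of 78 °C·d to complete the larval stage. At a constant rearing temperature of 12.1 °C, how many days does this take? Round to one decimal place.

20.0 days

Daily accumulation = 12.1 − 8.2 = 3.9 DD/day.
Duration = 78 / 3.9 = 20.000 ≈ 20.0 days.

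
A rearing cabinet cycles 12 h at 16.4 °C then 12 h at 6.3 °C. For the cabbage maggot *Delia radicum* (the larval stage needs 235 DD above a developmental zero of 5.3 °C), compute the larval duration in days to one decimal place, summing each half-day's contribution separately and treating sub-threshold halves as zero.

Day half: max(0, 16.4 − 5.3) × 0.5 = 11.1 × 0.5 = 5.55 DD.
Night half: max(0, 6.3 − 5.3) × 0.5 = 1.0 × 0.5 = 0.50 DD.
Per 24 h: 6.05 DD/day.
Duration = 235 / 6.05 = 38.843 ≈ 38.8 days.

38.8 days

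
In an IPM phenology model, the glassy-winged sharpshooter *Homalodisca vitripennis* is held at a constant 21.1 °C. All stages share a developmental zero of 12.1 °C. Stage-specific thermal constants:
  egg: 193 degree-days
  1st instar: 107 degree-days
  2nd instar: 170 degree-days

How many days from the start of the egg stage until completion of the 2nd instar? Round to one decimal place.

Daily accumulation at 21.1 °C = 21.1 − 12.1 = 9.0 DD/day.
Total K = 193 + 107 + 170 = 470 DD.
Total duration = 470 / 9.0 = 52.222 ≈ 52.2 days.

52.2 days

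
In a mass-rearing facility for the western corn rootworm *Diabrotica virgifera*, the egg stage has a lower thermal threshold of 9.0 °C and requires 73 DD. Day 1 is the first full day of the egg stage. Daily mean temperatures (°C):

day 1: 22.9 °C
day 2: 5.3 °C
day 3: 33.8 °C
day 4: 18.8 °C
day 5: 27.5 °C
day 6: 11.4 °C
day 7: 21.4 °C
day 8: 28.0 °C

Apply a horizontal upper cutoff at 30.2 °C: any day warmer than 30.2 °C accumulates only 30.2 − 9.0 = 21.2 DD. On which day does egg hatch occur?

Daily DD above 9.0 °C (capped at 21.2): 13.9, 0.0, 21.2, 9.8, 18.5, 2.4, 12.4, 19.0.
Cumulative: 13.9, 13.9, 35.1, 44.9, 63.4, 65.8, 78.2, 97.2.
The total first reaches 73 DD on day 7.

day 7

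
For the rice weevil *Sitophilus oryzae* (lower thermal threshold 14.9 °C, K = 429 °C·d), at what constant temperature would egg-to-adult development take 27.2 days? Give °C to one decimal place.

Required daily accumulation = 429 / 27.2 = 15.772 DD/day.
T = T_base + 15.772 = 14.9 + 15.772 = 30.672 ≈ 30.7 °C.

30.7 °C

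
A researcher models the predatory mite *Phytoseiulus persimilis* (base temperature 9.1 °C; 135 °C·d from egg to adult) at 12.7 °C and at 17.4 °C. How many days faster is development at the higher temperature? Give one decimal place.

21.2 days

At 12.7 °C: 135 / (12.7 − 9.1) = 135 / 3.6 = 37.500 d.
At 17.4 °C: 135 / (17.4 − 9.1) = 135 / 8.3 = 16.265 d.
Difference = |37.500 − 16.265| = 21.235 ≈ 21.2 days.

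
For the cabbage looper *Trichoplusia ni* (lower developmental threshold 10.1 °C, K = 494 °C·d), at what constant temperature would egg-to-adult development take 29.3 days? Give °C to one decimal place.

27.0 °C

Required daily accumulation = 494 / 29.3 = 16.860 DD/day.
T = T_base + 16.860 = 10.1 + 16.860 = 26.960 ≈ 27.0 °C.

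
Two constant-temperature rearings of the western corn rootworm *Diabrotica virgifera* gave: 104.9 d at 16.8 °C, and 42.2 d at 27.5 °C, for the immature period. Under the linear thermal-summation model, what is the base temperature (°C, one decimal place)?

9.6 °C

Linear rate model ⇒ the product D·(T − T_b) is constant across temperatures.
104.9·(16.8 − T_b) = 42.2·(27.5 − T_b)
T_b = (104.9·16.8 − 42.2·27.5) / (104.9 − 42.2) = 601.82 / 62.7 = 9.598 °C ≈ 9.6 °C.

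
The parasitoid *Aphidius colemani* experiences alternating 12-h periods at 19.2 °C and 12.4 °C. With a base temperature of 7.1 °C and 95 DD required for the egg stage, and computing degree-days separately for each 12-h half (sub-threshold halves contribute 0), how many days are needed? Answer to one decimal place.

10.9 days

Day half: max(0, 19.2 − 7.1) × 0.5 = 12.1 × 0.5 = 6.05 DD.
Night half: max(0, 12.4 − 7.1) × 0.5 = 5.3 × 0.5 = 2.65 DD.
Per 24 h: 8.70 DD/day.
Duration = 95 / 8.70 = 10.920 ≈ 10.9 days.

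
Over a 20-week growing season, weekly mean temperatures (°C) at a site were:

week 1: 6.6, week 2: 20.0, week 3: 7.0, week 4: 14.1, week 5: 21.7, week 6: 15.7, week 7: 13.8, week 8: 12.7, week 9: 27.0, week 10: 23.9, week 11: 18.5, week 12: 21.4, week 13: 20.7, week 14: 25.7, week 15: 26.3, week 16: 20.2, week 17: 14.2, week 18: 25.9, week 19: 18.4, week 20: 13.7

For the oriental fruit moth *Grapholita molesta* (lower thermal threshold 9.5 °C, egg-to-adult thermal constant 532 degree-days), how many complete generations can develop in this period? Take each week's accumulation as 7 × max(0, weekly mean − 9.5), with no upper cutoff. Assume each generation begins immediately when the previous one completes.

Weekly DD (7 × max(0, T̄ − 9.5)): 0.0, 73.5, 0.0, 32.2, 85.4, 43.4, 30.1, 22.4, 122.5, 100.8, 63.0, 83.3, 78.4, 113.4, 117.6, 74.9, 32.9, 114.8, 62.3, 29.4.
Season total = 1280.3 DD.
Complete generations = ⌊1280.3 / 532⌋ = 2.

2 generations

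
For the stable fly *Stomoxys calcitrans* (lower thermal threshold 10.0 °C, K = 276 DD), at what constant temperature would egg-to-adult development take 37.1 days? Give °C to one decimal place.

Required daily accumulation = 276 / 37.1 = 7.439 DD/day.
T = T_base + 7.439 = 10.0 + 7.439 = 17.439 ≈ 17.4 °C.

17.4 °C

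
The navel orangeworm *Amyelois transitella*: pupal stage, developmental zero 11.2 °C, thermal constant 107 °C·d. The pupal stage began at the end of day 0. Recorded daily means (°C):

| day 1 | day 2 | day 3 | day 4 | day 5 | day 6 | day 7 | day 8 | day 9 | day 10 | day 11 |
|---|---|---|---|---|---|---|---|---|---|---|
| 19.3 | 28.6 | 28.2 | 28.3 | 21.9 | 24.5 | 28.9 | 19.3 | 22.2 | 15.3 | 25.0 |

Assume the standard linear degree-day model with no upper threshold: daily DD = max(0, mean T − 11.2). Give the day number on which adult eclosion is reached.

Daily DD above 11.2 °C: 8.1, 17.4, 17.0, 17.1, 10.7, 13.3, 17.7, 8.1, 11.0, 4.1, 13.8.
Cumulative: 8.1, 25.5, 42.5, 59.6, 70.3, 83.6, 101.3, 109.4, 120.4, 124.5, 138.3.
The total first reaches 107 DD on day 8.

day 8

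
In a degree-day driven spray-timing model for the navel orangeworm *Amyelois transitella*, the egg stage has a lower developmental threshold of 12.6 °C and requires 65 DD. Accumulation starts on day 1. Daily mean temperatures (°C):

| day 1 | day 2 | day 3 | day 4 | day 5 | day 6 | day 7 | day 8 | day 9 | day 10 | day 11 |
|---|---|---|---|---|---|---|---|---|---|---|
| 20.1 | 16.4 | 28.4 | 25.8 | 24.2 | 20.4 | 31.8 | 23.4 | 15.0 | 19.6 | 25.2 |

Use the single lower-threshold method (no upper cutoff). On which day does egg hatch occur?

day 7

Daily DD above 12.6 °C: 7.5, 3.8, 15.8, 13.2, 11.6, 7.8, 19.2, 10.8, 2.4, 7.0, 12.6.
Cumulative: 7.5, 11.3, 27.1, 40.3, 51.9, 59.7, 78.9, 89.7, 92.1, 99.1, 111.7.
The total first reaches 65 DD on day 7.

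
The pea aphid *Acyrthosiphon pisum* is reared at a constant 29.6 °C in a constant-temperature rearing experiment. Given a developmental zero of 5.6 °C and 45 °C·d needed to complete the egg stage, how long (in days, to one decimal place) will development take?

Daily accumulation = 29.6 − 5.6 = 24.0 DD/day.
Duration = 45 / 24.0 = 1.875 ≈ 1.9 days.

1.9 days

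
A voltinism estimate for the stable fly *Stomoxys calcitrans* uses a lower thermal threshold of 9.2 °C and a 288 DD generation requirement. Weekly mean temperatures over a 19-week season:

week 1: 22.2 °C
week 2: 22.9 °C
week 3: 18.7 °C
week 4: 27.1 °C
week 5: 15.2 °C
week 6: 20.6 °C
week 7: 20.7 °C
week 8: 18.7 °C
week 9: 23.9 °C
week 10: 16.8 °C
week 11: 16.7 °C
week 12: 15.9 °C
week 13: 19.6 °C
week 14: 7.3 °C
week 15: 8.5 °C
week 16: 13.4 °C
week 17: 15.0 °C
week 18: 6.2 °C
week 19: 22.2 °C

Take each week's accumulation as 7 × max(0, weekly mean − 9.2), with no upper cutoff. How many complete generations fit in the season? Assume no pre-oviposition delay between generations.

3 generations

Weekly DD (7 × max(0, T̄ − 9.2)): 91.0, 95.9, 66.5, 125.3, 42.0, 79.8, 80.5, 66.5, 102.9, 53.2, 52.5, 46.9, 72.8, 0.0, 0.0, 29.4, 40.6, 0.0, 91.0.
Season total = 1136.8 DD.
Complete generations = ⌊1136.8 / 288⌋ = 3.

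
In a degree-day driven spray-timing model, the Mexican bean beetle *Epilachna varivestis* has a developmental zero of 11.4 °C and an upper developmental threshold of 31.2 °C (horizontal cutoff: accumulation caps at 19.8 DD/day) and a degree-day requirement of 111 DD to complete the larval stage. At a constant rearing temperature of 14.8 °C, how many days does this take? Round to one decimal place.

Daily accumulation = 14.8 − 11.4 = 3.4 DD/day.
Duration = 111 / 3.4 = 32.647 ≈ 32.6 days.

32.6 days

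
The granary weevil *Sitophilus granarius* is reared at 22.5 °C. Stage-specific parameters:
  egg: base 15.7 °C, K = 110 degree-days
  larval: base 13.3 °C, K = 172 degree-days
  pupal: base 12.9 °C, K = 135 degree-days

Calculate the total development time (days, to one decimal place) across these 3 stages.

48.9 days

egg: 110 / (22.5 − 15.7) = 110 / 6.8 = 16.176 d.
larval: 172 / (22.5 − 13.3) = 172 / 9.2 = 18.696 d.
pupal: 135 / (22.5 − 12.9) = 135 / 9.6 = 14.062 d.
Sum = 48.935 ≈ 48.9 days.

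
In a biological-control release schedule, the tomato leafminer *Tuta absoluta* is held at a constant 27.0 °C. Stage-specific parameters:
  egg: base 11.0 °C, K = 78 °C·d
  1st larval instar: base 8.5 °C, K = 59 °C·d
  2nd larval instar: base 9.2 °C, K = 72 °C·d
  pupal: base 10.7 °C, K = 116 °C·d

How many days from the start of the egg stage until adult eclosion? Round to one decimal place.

egg: 78 / (27.0 − 11.0) = 78 / 16.0 = 4.875 d.
1st larval instar: 59 / (27.0 − 8.5) = 59 / 18.5 = 3.189 d.
2nd larval instar: 72 / (27.0 − 9.2) = 72 / 17.8 = 4.045 d.
pupal: 116 / (27.0 − 10.7) = 116 / 16.3 = 7.117 d.
Sum = 19.226 ≈ 19.2 days.

19.2 days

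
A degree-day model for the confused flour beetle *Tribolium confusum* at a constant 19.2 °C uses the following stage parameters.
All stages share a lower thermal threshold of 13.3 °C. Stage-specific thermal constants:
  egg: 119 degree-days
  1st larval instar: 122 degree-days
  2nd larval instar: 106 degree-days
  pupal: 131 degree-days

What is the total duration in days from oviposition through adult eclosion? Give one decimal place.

Daily accumulation at 19.2 °C = 19.2 − 13.3 = 5.9 DD/day.
Total K = 119 + 122 + 106 + 131 = 478 DD.
Total duration = 478 / 5.9 = 81.017 ≈ 81.0 days.

81.0 days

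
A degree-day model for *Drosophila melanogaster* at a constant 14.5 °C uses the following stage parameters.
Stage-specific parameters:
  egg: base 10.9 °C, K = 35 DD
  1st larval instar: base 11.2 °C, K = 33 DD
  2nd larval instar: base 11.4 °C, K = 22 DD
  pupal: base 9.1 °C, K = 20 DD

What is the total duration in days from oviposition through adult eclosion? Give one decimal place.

30.5 days

egg: 35 / (14.5 − 10.9) = 35 / 3.6 = 9.722 d.
1st larval instar: 33 / (14.5 − 11.2) = 33 / 3.3 = 10.000 d.
2nd larval instar: 22 / (14.5 − 11.4) = 22 / 3.1 = 7.097 d.
pupal: 20 / (14.5 − 9.1) = 20 / 5.4 = 3.704 d.
Sum = 30.523 ≈ 30.5 days.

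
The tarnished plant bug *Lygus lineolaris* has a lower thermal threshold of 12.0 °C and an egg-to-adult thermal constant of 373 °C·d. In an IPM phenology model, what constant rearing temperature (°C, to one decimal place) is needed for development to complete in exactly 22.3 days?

28.7 °C

Required daily accumulation = 373 / 22.3 = 16.726 DD/day.
T = T_base + 16.726 = 12.0 + 16.726 = 28.726 ≈ 28.7 °C.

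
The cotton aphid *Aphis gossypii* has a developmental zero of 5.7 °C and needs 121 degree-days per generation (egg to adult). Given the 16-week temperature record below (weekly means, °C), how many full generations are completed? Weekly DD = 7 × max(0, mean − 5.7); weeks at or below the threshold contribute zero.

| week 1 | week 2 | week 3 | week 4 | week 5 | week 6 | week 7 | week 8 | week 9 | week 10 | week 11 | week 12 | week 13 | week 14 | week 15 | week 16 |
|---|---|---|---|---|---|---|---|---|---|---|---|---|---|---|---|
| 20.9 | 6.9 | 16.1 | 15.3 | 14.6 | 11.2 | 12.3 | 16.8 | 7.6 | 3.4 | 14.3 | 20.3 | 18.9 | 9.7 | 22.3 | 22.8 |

8 generations

Weekly DD (7 × max(0, T̄ − 5.7)): 106.4, 8.4, 72.8, 67.2, 62.3, 38.5, 46.2, 77.7, 13.3, 0.0, 60.2, 102.2, 92.4, 28.0, 116.2, 119.7.
Season total = 1011.5 DD.
Complete generations = ⌊1011.5 / 121⌋ = 8.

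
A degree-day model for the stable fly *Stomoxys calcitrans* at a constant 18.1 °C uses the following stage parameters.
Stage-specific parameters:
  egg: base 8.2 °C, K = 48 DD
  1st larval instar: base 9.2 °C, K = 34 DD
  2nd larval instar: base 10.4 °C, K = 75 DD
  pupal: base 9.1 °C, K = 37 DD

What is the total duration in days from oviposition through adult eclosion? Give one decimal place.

egg: 48 / (18.1 − 8.2) = 48 / 9.9 = 4.848 d.
1st larval instar: 34 / (18.1 − 9.2) = 34 / 8.9 = 3.820 d.
2nd larval instar: 75 / (18.1 − 10.4) = 75 / 7.7 = 9.740 d.
pupal: 37 / (18.1 − 9.1) = 37 / 9.0 = 4.111 d.
Sum = 22.520 ≈ 22.5 days.

22.5 days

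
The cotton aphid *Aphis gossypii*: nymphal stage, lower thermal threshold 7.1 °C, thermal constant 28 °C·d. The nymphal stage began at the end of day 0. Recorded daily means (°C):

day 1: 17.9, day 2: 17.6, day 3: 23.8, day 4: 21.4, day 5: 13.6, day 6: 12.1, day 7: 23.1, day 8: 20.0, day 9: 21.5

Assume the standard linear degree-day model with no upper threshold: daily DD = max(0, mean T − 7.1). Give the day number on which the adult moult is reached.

Daily DD above 7.1 °C: 10.8, 10.5, 16.7, 14.3, 6.5, 5.0, 16.0, 12.9, 14.4.
Cumulative: 10.8, 21.3, 38.0, 52.3, 58.8, 63.8, 79.8, 92.7, 107.1.
The total first reaches 28 DD on day 3.

day 3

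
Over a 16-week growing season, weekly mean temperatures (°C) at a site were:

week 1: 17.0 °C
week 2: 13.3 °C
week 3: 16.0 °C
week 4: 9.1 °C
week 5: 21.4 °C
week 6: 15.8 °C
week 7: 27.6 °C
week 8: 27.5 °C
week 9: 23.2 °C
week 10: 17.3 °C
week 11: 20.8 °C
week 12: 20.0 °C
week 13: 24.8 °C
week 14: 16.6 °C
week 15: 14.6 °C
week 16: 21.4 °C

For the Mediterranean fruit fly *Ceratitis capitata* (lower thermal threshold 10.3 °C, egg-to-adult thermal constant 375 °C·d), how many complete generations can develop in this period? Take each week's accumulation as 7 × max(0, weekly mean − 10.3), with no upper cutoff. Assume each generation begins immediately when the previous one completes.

Weekly DD (7 × max(0, T̄ − 10.3)): 46.9, 21.0, 39.9, 0.0, 77.7, 38.5, 121.1, 120.4, 90.3, 49.0, 73.5, 67.9, 101.5, 44.1, 30.1, 77.7.
Season total = 999.6 DD.
Complete generations = ⌊999.6 / 375⌋ = 2.

2 generations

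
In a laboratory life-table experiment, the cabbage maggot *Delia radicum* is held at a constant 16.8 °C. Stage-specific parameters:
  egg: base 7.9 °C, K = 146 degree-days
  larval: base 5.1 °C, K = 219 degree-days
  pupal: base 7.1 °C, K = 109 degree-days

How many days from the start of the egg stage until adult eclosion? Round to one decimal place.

46.4 days

egg: 146 / (16.8 − 7.9) = 146 / 8.9 = 16.404 d.
larval: 219 / (16.8 − 5.1) = 219 / 11.7 = 18.718 d.
pupal: 109 / (16.8 − 7.1) = 109 / 9.7 = 11.237 d.
Sum = 46.360 ≈ 46.4 days.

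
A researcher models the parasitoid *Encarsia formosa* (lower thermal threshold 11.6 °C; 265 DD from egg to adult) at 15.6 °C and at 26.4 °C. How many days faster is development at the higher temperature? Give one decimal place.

48.3 days

At 15.6 °C: 265 / (15.6 − 11.6) = 265 / 4.0 = 66.250 d.
At 26.4 °C: 265 / (26.4 − 11.6) = 265 / 14.8 = 17.905 d.
Difference = |66.250 − 17.905| = 48.345 ≈ 48.3 days.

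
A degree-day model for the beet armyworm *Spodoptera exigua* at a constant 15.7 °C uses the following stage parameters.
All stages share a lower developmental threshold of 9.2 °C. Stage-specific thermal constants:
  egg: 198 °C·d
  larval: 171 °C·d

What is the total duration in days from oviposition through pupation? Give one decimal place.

Daily accumulation at 15.7 °C = 15.7 − 9.2 = 6.5 DD/day.
Total K = 198 + 171 = 369 DD.
Total duration = 369 / 6.5 = 56.769 ≈ 56.8 days.

56.8 days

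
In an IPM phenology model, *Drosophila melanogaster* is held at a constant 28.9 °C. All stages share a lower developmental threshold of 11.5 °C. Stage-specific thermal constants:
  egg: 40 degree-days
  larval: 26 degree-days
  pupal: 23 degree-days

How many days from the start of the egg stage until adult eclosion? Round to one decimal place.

Daily accumulation at 28.9 °C = 28.9 − 11.5 = 17.4 DD/day.
Total K = 40 + 26 + 23 = 89 DD.
Total duration = 89 / 17.4 = 5.115 ≈ 5.1 days.

5.1 days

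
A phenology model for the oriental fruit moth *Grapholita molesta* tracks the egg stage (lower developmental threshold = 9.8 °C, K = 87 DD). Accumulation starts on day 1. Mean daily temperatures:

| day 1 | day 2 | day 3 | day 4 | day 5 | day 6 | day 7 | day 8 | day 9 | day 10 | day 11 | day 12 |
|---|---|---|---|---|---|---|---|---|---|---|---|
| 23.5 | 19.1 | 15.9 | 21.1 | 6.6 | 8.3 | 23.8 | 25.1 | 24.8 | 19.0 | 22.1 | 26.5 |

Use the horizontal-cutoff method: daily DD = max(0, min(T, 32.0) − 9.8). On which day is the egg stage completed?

Daily DD above 9.8 °C (capped at 22.2): 13.7, 9.3, 6.1, 11.3, 0.0, 0.0, 14.0, 15.3, 15.0, 9.2, 12.3, 16.7.
Cumulative: 13.7, 23.0, 29.1, 40.4, 40.4, 40.4, 54.4, 69.7, 84.7, 93.9, 106.2, 122.9.
The total first reaches 87 DD on day 10.

day 10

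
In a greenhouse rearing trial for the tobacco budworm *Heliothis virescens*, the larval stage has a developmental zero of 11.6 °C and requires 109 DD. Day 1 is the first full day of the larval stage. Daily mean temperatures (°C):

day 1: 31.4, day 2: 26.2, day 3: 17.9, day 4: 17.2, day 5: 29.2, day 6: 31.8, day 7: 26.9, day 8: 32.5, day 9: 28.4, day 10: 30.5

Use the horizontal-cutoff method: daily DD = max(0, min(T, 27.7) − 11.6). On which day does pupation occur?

Daily DD above 11.6 °C (capped at 16.1): 16.1, 14.6, 6.3, 5.6, 16.1, 16.1, 15.3, 16.1, 16.1, 16.1.
Cumulative: 16.1, 30.7, 37.0, 42.6, 58.7, 74.8, 90.1, 106.2, 122.3, 138.4.
The total first reaches 109 DD on day 9.

day 9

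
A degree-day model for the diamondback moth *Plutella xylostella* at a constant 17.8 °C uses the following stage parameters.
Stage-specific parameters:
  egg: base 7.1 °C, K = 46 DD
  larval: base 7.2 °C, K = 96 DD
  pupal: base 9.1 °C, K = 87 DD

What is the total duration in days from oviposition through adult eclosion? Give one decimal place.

egg: 46 / (17.8 − 7.1) = 46 / 10.7 = 4.299 d.
larval: 96 / (17.8 − 7.2) = 96 / 10.6 = 9.057 d.
pupal: 87 / (17.8 − 9.1) = 87 / 8.7 = 10.000 d.
Sum = 23.356 ≈ 23.4 days.

23.4 days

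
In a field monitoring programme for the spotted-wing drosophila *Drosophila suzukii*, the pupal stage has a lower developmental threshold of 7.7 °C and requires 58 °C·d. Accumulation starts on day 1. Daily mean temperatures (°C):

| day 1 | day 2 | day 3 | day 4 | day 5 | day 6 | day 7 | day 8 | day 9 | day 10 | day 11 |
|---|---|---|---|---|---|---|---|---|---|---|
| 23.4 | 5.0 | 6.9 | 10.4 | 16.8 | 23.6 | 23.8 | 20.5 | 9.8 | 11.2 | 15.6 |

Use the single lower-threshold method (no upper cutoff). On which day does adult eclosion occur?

Daily DD above 7.7 °C: 15.7, 0.0, 0.0, 2.7, 9.1, 15.9, 16.1, 12.8, 2.1, 3.5, 7.9.
Cumulative: 15.7, 15.7, 15.7, 18.4, 27.5, 43.4, 59.5, 72.3, 74.4, 77.9, 85.8.
The total first reaches 58 DD on day 7.

day 7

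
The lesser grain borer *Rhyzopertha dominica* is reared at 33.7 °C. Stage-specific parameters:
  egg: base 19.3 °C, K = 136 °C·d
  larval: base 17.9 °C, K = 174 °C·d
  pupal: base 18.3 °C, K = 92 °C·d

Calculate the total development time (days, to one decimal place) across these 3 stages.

egg: 136 / (33.7 − 19.3) = 136 / 14.4 = 9.444 d.
larval: 174 / (33.7 − 17.9) = 174 / 15.8 = 11.013 d.
pupal: 92 / (33.7 − 18.3) = 92 / 15.4 = 5.974 d.
Sum = 26.431 ≈ 26.4 days.

26.4 days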